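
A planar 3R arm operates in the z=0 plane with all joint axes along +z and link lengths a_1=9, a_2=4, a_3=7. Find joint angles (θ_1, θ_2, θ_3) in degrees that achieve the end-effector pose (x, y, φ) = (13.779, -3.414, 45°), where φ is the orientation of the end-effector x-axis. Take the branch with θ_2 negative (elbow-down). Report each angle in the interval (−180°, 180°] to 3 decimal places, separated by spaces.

wrist centre = target − a_3·(cos φ, sin φ) = (8.8293, -8.3637)
cos θ_2 = (147.9080−9²−4²)/(2·9·4) = 0.7071; θ_2 = -45.0042° (elbow-down)
β = atan2(-8.3637,8.8293) = -43.4491°; ψ = atan2(-2.8286,11.8282) = -13.4493°
θ_1 = β − ψ = -29.9998°
θ_3 = φ − θ_1 − θ_2 = 120.0040° (wrapped to (-180°,180°])

-30.000 -45.004 120.004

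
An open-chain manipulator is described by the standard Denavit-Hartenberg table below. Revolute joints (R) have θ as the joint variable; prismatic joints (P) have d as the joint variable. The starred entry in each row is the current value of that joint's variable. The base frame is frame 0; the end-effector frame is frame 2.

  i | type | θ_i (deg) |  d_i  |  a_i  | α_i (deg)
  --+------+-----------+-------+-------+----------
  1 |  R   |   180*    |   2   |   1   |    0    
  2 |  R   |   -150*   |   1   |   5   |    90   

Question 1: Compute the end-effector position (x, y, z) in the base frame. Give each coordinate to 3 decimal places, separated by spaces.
after link 1: o_1 = (-1.0000, 0.0000, 2.0000)
after link 2: o_2 = (3.3301, 2.5000, 3.0000)

3.330 2.500 3.000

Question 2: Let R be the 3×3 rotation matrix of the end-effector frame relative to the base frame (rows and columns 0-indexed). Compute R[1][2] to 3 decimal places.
End-effector z-axis (col 2 of R) = (0.5000,-0.8660,0.0000)
R[1][2] = -0.8660

-0.866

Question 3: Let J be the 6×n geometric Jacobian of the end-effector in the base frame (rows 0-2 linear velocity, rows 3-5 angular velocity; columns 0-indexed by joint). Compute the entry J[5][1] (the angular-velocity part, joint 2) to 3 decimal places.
axis z_1 = (0.0000,0.0000,1.0000); lever o_n−o_1 = (4.3301,2.5000,1.0000)
cross product → J_v[:, 1] = (-2.5000,4.3301,0.0000)
J_ω[:, 1] = z_1
entry J[5][1] = 1.0000

1.000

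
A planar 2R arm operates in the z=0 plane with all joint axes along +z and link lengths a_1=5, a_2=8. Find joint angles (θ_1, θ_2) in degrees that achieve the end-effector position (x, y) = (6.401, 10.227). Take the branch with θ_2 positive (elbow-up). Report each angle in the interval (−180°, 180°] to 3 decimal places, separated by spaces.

cos θ_2 = (145.5643−5²−8²)/(2·5·8) = 0.7071; θ_2 = 45.0043° (elbow-up)
β = atan2(10.2270,6.4010) = 57.9579°; ψ = atan2(5.6573,10.6564) = 27.9629°
θ_1 = β − ψ = 29.9950°

29.995 45.004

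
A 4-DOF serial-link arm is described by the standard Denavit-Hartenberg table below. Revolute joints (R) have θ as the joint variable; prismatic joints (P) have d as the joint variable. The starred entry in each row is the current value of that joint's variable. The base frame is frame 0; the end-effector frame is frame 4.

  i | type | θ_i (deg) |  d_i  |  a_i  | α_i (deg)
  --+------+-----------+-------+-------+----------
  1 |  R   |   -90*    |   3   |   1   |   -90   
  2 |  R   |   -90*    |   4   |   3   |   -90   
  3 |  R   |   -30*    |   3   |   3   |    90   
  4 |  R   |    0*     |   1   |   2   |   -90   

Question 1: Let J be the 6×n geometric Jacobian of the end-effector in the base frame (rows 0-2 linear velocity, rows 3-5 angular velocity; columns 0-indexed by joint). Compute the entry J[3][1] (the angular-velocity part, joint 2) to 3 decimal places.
axis z_1 = (1.0000,0.0000,0.0000); lever o_n−o_1 = (7.3660,-3.0000,6.8301)
cross product → J_v[:, 1] = (0.0000,-6.8301,-3.0000)
J_ω[:, 1] = z_1
entry J[3][1] = 1.0000

1.000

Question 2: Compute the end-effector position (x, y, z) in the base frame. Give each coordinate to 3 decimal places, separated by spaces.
7.366 -4.000 9.830

after link 1: o_1 = (0.0000, -1.0000, 3.0000)
after link 2: o_2 = (4.0000, -1.0000, 6.0000)
after link 3: o_3 = (5.5000, -4.0000, 8.5981)
after link 4: o_4 = (7.3660, -4.0000, 9.8301)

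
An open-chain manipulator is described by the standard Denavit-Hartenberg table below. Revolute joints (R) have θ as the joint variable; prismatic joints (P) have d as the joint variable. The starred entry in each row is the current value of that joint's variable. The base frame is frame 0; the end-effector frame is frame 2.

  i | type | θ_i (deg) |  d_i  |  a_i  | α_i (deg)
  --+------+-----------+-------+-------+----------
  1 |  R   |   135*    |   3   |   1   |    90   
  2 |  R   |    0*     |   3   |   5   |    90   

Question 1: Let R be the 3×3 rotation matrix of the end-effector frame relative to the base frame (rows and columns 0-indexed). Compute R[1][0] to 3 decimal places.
End-effector x-axis (col 0 of R) = (-0.7071,0.7071,0.0000)
R[1][0] = 0.7071

0.707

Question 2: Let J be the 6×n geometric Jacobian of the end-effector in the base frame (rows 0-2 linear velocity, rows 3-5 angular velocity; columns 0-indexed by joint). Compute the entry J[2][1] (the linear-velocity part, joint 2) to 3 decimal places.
axis z_1 = (0.7071,0.7071,0.0000); lever o_n−o_1 = (-1.4142,5.6569,0.0000)
cross product → J_v[:, 1] = (-0.0000,-0.0000,5.0000)
J_ω[:, 1] = z_1
entry J[2][1] = 5.0000

5.000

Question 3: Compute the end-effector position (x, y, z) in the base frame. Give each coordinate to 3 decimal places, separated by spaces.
after link 1: o_1 = (-0.7071, 0.7071, 3.0000)
after link 2: o_2 = (-2.1213, 6.3640, 3.0000)

-2.121 6.364 3.000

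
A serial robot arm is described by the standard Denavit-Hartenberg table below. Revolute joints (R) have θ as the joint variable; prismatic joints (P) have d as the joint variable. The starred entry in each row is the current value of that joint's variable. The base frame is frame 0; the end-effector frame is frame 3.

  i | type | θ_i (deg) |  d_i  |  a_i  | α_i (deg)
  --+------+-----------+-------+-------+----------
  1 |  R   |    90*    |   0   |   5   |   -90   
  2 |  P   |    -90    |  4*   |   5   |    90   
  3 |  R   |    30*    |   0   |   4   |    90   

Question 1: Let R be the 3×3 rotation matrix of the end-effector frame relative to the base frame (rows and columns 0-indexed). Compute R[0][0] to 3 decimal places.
End-effector x-axis (col 0 of R) = (-0.5000,0.0000,0.8660)
R[0][0] = -0.5000

-0.500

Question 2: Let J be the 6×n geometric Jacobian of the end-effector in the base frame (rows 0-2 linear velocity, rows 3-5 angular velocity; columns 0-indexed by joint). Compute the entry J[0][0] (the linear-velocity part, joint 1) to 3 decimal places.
-5.000

axis z_0 = ẑ; lever o_n−o_0 = (-6.0000,5.0000,8.4641)
cross product → J_v[:, 0] = (-5.0000,-6.0000,0.0000)
J_ω[:, 0] = z_0
entry J[0][0] = -5.0000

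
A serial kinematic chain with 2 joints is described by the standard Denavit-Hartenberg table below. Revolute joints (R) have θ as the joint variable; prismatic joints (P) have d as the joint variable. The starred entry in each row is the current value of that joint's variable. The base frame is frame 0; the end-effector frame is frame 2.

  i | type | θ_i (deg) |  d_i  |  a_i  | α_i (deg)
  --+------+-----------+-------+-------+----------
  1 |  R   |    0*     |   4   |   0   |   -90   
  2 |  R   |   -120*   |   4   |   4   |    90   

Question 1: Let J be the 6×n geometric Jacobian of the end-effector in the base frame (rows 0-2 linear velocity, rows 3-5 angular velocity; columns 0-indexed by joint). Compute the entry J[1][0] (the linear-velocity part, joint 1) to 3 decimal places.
-2.000

axis z_0 = ẑ; lever o_n−o_0 = (-2.0000,4.0000,7.4641)
cross product → J_v[:, 0] = (-4.0000,-2.0000,0.0000)
J_ω[:, 0] = z_0
entry J[1][0] = -2.0000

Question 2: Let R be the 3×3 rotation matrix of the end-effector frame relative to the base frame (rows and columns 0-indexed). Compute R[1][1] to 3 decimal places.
End-effector y-axis (col 1 of R) = (0.0000,1.0000,0.0000)
R[1][1] = 1.0000

1.000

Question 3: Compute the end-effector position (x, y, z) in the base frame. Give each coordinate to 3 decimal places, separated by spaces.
-2.000 4.000 7.464

after link 1: o_1 = (0.0000, 0.0000, 4.0000)
after link 2: o_2 = (-2.0000, 4.0000, 7.4641)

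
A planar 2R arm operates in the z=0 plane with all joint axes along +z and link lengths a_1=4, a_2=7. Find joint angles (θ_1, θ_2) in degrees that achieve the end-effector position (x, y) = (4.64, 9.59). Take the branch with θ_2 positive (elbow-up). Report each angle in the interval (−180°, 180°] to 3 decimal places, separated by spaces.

45.001 29.999

cos θ_2 = (113.4977−4²−7²)/(2·4·7) = 0.8660; θ_2 = 29.9994° (elbow-up)
β = atan2(9.5900,4.6400) = 64.1806°; ψ = atan2(3.4999,10.0622) = 19.1792°
θ_1 = β − ψ = 45.0014°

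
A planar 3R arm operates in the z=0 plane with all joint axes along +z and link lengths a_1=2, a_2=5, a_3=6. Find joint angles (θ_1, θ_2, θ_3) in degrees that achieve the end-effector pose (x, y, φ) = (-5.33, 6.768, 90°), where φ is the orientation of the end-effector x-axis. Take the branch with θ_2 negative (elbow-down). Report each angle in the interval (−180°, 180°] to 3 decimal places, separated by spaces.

wrist centre = target − a_3·(cos φ, sin φ) = (-5.3300, 0.7680)
cos θ_2 = (28.9987−2²−5²)/(2·2·5) = -0.0001; θ_2 = -90.0037° (elbow-down)
β = atan2(0.7680,-5.3300) = 171.8007°; ψ = atan2(-5.0000,1.9997) = -68.2017°
θ_1 = β − ψ = 240.0024°
θ_3 = φ − θ_1 − θ_2 = -59.9988° (wrapped to (-180°,180°])

-119.998 -90.004 -59.999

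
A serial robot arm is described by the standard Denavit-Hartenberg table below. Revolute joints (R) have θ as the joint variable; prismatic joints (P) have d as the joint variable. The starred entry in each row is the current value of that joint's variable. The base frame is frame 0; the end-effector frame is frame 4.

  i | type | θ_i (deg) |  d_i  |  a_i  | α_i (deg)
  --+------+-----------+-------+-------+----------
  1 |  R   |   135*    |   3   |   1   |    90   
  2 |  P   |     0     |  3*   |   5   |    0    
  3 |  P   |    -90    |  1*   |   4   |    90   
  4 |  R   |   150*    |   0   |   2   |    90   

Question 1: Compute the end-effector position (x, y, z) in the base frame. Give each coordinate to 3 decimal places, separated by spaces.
after link 1: o_1 = (-0.7071, 0.7071, 3.0000)
after link 2: o_2 = (-2.1213, 6.3640, 3.0000)
after link 3: o_3 = (-1.4142, 7.0711, -1.0000)
after link 4: o_4 = (-0.7071, 7.7782, 0.7321)

-0.707 7.778 0.732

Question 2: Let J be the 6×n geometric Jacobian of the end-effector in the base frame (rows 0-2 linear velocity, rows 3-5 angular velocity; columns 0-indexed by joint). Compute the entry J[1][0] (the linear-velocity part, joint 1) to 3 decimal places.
axis z_0 = ẑ; lever o_n−o_0 = (-0.7071,7.7782,0.7321)
cross product → J_v[:, 0] = (-7.7782,-0.7071,0.0000)
J_ω[:, 0] = z_0
entry J[1][0] = -0.7071

-0.707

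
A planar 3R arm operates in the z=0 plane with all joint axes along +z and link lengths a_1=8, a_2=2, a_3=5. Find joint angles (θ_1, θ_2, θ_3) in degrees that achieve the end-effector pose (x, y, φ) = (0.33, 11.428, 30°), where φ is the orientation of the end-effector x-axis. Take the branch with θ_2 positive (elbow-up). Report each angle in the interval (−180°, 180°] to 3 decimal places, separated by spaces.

wrist centre = target − a_3·(cos φ, sin φ) = (-4.0001, 8.9280)
cos θ_2 = (95.7102−8²−2²)/(2·8·2) = 0.8659; θ_2 = 30.0094° (elbow-up)
β = atan2(8.9280,-4.0001) = 114.1344°; ψ = atan2(1.0003,9.7319) = 5.8685°
θ_1 = β − ψ = 108.2659°
θ_3 = φ − θ_1 − θ_2 = -108.2753° (wrapped to (-180°,180°])

108.266 30.009 -108.275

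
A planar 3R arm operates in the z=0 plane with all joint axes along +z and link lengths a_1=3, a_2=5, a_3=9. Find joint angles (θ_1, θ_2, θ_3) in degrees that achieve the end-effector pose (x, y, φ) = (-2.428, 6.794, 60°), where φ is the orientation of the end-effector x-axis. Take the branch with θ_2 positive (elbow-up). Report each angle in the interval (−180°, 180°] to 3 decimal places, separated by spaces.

wrist centre = target − a_3·(cos φ, sin φ) = (-6.9280, -1.0002)
cos θ_2 = (48.9976−3²−5²)/(2·3·5) = 0.4999; θ_2 = 60.0052° (elbow-up)
β = atan2(-1.0002,-6.9280) = -171.7847°; ψ = atan2(4.3304,5.4996) = 38.2167°
θ_1 = β − ψ = -210.0014°
θ_3 = φ − θ_1 − θ_2 = -150.0038° (wrapped to (-180°,180°])

149.999 60.005 -150.004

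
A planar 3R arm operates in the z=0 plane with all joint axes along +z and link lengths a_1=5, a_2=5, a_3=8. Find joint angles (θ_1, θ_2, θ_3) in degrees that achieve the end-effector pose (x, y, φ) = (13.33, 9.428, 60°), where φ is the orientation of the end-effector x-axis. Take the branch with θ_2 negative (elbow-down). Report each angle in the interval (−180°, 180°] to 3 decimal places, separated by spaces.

wrist centre = target − a_3·(cos φ, sin φ) = (9.3300, 2.4998)
cos θ_2 = (93.2979−5²−5²)/(2·5·5) = 0.8660; θ_2 = -30.0078° (elbow-down)
β = atan2(2.4998,9.3300) = 14.9990°; ψ = atan2(-2.5006,9.3298) = -15.0039°
θ_1 = β − ψ = 30.0029°
θ_3 = φ − θ_1 − θ_2 = 60.0048° (wrapped to (-180°,180°])

30.003 -30.008 60.005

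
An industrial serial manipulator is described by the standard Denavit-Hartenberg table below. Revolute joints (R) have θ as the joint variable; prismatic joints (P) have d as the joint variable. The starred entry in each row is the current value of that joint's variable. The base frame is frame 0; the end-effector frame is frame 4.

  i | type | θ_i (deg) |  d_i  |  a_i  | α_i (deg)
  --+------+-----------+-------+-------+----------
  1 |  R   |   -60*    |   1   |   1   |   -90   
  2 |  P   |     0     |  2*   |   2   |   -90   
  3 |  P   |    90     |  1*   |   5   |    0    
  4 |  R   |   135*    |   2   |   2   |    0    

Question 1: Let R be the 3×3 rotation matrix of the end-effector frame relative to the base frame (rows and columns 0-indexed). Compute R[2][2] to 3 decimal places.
-1.000

End-effector z-axis (col 2 of R) = (0.0000,0.0000,-1.0000)
R[2][2] = -1.0000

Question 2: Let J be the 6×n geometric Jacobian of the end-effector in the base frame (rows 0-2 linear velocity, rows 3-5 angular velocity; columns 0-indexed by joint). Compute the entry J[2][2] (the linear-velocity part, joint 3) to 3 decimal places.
prismatic axis z_2 = (0.0000,0.0000,-1.0000)
J_v[:, 2] = z_2; J_ω[:, 2] = (0,0,0)
entry J[2][2] = -1.0000

-1.000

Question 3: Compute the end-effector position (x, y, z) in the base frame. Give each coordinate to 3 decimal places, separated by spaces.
-0.580 -2.166 -2.000

after link 1: o_1 = (0.5000, -0.8660, 1.0000)
after link 2: o_2 = (3.2321, -1.5981, 1.0000)
after link 3: o_3 = (-1.0981, -4.0981, -0.0000)
after link 4: o_4 = (-0.5804, -2.1662, -2.0000)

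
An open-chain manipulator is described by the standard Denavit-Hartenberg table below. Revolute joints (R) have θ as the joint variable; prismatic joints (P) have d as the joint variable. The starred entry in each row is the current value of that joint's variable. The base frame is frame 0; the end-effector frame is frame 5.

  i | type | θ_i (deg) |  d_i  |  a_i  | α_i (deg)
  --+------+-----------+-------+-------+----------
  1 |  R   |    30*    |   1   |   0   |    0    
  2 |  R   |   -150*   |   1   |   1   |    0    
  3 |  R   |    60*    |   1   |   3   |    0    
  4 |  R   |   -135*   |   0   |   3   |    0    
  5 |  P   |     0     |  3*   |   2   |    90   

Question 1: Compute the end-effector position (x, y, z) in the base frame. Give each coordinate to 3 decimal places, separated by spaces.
-3.830 -2.170 6.000

after link 1: o_1 = (0.0000, 0.0000, 1.0000)
after link 2: o_2 = (-0.5000, -0.8660, 2.0000)
after link 3: o_3 = (1.0000, -3.4641, 3.0000)
after link 4: o_4 = (-1.8978, -2.6876, 3.0000)
after link 5: o_5 = (-3.8296, -2.1700, 6.0000)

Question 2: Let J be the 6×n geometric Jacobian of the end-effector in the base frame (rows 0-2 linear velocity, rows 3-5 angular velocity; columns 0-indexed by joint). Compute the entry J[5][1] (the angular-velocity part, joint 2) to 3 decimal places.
axis z_1 = (0.0000,0.0000,1.0000); lever o_n−o_1 = (-3.8296,-2.1700,5.0000)
cross product → J_v[:, 1] = (2.1700,-3.8296,0.0000)
J_ω[:, 1] = z_1
entry J[5][1] = 1.0000

1.000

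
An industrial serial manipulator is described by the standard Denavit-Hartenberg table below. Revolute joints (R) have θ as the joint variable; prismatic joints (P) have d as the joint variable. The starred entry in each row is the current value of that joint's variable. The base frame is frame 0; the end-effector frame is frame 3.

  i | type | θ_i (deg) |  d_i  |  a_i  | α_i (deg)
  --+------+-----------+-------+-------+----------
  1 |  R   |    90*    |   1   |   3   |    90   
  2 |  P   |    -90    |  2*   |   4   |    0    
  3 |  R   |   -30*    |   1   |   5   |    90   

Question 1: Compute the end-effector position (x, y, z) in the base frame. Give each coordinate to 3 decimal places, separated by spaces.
after link 1: o_1 = (0.0000, 3.0000, 1.0000)
after link 2: o_2 = (2.0000, 3.0000, -3.0000)
after link 3: o_3 = (3.0000, 0.5000, -7.3301)

3.000 0.500 -7.330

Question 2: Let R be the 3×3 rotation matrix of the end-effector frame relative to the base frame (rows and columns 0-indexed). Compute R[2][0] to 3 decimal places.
-0.866

End-effector x-axis (col 0 of R) = (0.0000,-0.5000,-0.8660)
R[2][0] = -0.8660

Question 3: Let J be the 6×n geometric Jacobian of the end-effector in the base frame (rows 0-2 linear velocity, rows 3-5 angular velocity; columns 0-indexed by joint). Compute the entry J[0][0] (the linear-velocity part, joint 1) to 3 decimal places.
axis z_0 = ẑ; lever o_n−o_0 = (3.0000,0.5000,-7.3301)
cross product → J_v[:, 0] = (-0.5000,3.0000,0.0000)
J_ω[:, 0] = z_0
entry J[0][0] = -0.5000

-0.500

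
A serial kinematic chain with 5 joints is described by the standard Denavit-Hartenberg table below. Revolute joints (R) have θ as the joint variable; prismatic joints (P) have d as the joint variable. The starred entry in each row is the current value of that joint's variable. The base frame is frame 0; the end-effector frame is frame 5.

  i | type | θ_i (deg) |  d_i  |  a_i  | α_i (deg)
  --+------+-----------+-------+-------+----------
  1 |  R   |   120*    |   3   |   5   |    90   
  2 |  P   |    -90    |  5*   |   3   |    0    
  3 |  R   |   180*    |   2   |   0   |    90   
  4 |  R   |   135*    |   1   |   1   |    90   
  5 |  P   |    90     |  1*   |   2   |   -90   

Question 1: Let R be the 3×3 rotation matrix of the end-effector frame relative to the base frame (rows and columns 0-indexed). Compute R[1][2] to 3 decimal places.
-0.354

End-effector z-axis (col 2 of R) = (-0.6124,-0.3536,0.7071)
R[1][2] = -0.3536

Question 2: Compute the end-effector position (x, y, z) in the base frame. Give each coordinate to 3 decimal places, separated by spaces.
3.287 11.135 0.000

after link 1: o_1 = (-2.5000, 4.3301, 3.0000)
after link 2: o_2 = (1.8301, 6.8301, 0.0000)
after link 3: o_3 = (3.5622, 7.8301, 0.0000)
after link 4: o_4 = (3.6746, 9.0497, -0.7071)
after link 5: o_5 = (3.2869, 11.1353, 0.0000)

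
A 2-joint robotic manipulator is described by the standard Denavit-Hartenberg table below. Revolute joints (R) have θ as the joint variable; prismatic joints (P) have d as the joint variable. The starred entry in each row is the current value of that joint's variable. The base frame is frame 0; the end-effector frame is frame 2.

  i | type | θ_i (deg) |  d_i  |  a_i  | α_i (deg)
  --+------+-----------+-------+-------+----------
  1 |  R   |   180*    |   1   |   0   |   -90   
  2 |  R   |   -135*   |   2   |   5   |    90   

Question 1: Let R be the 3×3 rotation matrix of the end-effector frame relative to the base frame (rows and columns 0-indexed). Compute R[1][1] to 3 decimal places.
End-effector y-axis (col 1 of R) = (-0.0000,-1.0000,0.0000)
R[1][1] = -1.0000

-1.000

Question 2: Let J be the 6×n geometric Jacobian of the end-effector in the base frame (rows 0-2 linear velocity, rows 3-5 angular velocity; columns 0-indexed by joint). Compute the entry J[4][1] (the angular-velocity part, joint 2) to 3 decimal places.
axis z_1 = (-0.0000,-1.0000,0.0000); lever o_n−o_1 = (3.5355,-2.0000,3.5355)
cross product → J_v[:, 1] = (-3.5355,0.0000,3.5355)
J_ω[:, 1] = z_1
entry J[4][1] = -1.0000

-1.000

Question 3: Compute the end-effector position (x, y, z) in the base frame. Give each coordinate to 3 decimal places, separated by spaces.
after link 1: o_1 = (0.0000, 0.0000, 1.0000)
after link 2: o_2 = (3.5355, -2.0000, 4.5355)

3.536 -2.000 4.536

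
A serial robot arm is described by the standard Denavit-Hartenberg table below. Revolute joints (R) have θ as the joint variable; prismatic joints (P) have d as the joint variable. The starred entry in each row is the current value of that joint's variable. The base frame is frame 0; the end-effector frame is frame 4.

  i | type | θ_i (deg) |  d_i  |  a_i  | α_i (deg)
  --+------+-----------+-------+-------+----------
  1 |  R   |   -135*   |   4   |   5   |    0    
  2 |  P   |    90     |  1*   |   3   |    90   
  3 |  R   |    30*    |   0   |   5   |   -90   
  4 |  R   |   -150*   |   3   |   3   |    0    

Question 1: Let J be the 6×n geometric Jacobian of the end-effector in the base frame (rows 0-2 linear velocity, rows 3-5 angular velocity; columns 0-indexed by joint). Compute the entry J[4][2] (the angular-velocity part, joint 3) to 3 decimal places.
-0.707

axis z_2 = (-0.7071,-0.7071,0.0000); lever o_n−o_2 = (-0.6504,-1.4709,3.7990)
cross product → J_v[:, 2] = (-2.6863,2.6863,0.5801)
J_ω[:, 2] = z_2
entry J[4][2] = -0.7071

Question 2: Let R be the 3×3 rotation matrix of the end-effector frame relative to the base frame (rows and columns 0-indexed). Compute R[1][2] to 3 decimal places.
End-effector z-axis (col 2 of R) = (-0.3536,0.3536,0.8660)
R[1][2] = 0.3536

0.354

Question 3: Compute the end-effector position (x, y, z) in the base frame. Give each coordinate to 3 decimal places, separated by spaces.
after link 1: o_1 = (-3.5355, -3.5355, 4.0000)
after link 2: o_2 = (-1.4142, -5.6569, 5.0000)
after link 3: o_3 = (1.6476, -8.7187, 7.5000)
after link 4: o_4 = (-2.0647, -7.1277, 8.7990)

-2.065 -7.128 8.799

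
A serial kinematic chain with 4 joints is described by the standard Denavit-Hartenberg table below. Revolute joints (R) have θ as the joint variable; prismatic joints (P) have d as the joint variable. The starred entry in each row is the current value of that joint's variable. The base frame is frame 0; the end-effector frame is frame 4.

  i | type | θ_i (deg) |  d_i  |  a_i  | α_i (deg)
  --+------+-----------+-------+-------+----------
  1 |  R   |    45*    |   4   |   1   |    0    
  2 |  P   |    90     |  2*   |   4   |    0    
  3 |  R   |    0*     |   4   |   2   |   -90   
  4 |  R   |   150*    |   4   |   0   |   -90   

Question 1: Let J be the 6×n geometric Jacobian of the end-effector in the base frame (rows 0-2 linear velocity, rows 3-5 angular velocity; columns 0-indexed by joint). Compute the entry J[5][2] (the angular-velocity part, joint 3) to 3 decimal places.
axis z_2 = (0.0000,0.0000,1.0000); lever o_n−o_2 = (-4.2426,-1.4142,4.0000)
cross product → J_v[:, 2] = (1.4142,-4.2426,0.0000)
J_ω[:, 2] = z_2
entry J[5][2] = 1.0000

1.000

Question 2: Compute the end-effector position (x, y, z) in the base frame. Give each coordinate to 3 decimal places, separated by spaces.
-6.364 2.121 10.000

after link 1: o_1 = (0.7071, 0.7071, 4.0000)
after link 2: o_2 = (-2.1213, 3.5355, 6.0000)
after link 3: o_3 = (-3.5355, 4.9497, 10.0000)
after link 4: o_4 = (-6.3640, 2.1213, 10.0000)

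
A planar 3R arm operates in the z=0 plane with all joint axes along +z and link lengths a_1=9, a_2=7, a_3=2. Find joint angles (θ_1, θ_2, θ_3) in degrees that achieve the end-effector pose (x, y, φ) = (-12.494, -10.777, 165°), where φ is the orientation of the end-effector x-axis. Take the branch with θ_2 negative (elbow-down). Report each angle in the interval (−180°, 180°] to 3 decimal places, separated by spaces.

wrist centre = target − a_3·(cos φ, sin φ) = (-10.5621, -11.2946)
cos θ_2 = (239.1278−9²−7²)/(2·9·7) = 0.8661; θ_2 = -29.9922° (elbow-down)
β = atan2(-11.2946,-10.5621) = -133.0806°; ψ = atan2(-3.4992,15.0627) = -13.0783°
θ_1 = β − ψ = -120.0023°
θ_3 = φ − θ_1 − θ_2 = -45.0056° (wrapped to (-180°,180°])

-120.002 -29.992 -45.006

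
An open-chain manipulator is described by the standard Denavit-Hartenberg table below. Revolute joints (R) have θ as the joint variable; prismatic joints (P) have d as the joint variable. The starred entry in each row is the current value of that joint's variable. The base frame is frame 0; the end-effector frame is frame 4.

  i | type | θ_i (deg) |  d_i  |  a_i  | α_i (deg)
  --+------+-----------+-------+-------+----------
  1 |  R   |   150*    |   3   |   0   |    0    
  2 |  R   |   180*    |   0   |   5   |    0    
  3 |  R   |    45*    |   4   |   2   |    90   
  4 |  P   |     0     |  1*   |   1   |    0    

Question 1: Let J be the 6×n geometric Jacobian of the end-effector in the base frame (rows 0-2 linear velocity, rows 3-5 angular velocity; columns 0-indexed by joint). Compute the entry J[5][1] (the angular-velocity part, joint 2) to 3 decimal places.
axis z_1 = (0.0000,0.0000,1.0000); lever o_n−o_1 = (7.4867,-2.6895,4.0000)
cross product → J_v[:, 1] = (2.6895,7.4867,-0.0000)
J_ω[:, 1] = z_1
entry J[5][1] = 1.0000

1.000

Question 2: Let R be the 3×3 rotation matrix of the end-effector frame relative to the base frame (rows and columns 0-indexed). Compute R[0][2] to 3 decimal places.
0.259

End-effector z-axis (col 2 of R) = (0.2588,-0.9659,0.0000)
R[0][2] = 0.2588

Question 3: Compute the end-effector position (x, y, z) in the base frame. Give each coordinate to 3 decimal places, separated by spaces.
7.487 -2.689 7.000

after link 1: o_1 = (0.0000, 0.0000, 3.0000)
after link 2: o_2 = (4.3301, -2.5000, 3.0000)
after link 3: o_3 = (6.2620, -1.9824, 7.0000)
after link 4: o_4 = (7.4867, -2.6895, 7.0000)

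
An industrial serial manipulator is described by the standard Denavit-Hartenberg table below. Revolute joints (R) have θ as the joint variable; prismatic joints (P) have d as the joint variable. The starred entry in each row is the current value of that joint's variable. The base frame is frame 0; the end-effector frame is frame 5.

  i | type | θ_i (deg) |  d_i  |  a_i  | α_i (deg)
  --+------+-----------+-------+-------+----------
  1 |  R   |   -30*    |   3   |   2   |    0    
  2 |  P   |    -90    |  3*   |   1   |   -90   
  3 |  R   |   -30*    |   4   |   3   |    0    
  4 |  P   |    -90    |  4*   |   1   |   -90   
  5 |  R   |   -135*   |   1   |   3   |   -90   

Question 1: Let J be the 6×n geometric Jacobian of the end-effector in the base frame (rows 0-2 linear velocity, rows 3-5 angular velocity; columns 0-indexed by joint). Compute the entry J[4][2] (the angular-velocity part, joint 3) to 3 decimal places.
axis z_2 = (0.8660,-0.5000,0.0000); lever o_n−o_2 = (6.7529,-8.5462,1.0289)
cross product → J_v[:, 2] = (-0.5145,-0.8911,-4.0248)
J_ω[:, 2] = z_2
entry J[4][2] = -0.5000

-0.500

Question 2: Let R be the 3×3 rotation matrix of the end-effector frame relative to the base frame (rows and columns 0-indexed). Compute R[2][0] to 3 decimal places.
-0.612

End-effector x-axis (col 0 of R) = (0.4356,-0.6597,-0.6124)
R[2][0] = -0.6124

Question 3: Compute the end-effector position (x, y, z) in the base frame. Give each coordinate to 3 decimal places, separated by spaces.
7.985 -10.412 7.029

after link 1: o_1 = (1.7321, -1.0000, 3.0000)
after link 2: o_2 = (1.2321, -1.8660, 6.0000)
after link 3: o_3 = (3.3971, -6.1160, 7.5000)
after link 4: o_4 = (7.1112, -7.6830, 8.3660)
after link 5: o_5 = (7.9850, -10.4122, 7.0289)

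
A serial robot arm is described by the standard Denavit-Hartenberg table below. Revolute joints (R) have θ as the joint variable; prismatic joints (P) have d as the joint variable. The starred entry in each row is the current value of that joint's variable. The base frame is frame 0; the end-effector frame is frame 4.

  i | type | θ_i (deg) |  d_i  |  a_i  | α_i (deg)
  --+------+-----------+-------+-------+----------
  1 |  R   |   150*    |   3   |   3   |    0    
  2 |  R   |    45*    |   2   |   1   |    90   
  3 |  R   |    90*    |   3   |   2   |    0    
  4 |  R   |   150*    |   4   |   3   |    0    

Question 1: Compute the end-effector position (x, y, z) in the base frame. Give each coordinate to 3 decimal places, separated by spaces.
after link 1: o_1 = (-2.5981, 1.5000, 3.0000)
after link 2: o_2 = (-3.5640, 1.2412, 5.0000)
after link 3: o_3 = (-4.3405, 4.1390, 7.0000)
after link 4: o_4 = (-3.9268, 8.3909, 4.4019)

-3.927 8.391 4.402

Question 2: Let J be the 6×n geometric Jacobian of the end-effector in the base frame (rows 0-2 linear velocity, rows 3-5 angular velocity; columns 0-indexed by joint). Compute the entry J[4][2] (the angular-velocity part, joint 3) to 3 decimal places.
0.966

axis z_2 = (-0.2588,0.9659,0.0000); lever o_n−o_2 = (-0.3628,7.1497,-0.5981)
cross product → J_v[:, 2] = (-0.5777,-0.1548,-1.5000)
J_ω[:, 2] = z_2
entry J[4][2] = 0.9659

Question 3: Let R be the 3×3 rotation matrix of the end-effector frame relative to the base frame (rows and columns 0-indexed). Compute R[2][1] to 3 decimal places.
-0.500

End-effector y-axis (col 1 of R) = (-0.8365,-0.2241,-0.5000)
R[2][1] = -0.5000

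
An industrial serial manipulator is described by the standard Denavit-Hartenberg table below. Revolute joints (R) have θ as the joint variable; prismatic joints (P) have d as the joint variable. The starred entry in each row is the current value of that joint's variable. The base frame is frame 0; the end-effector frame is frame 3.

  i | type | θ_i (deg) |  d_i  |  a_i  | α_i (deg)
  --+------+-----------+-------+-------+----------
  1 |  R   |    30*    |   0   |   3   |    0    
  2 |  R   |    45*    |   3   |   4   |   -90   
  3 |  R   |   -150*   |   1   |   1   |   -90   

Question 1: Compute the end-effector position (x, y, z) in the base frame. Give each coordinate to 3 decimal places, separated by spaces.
2.443 4.786 3.500

after link 1: o_1 = (2.5981, 1.5000, 0.0000)
after link 2: o_2 = (3.6334, 5.3637, 3.0000)
after link 3: o_3 = (2.4433, 4.7860, 3.5000)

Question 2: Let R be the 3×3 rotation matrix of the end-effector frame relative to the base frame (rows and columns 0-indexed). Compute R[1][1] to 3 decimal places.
End-effector y-axis (col 1 of R) = (0.9659,-0.2588,-0.0000)
R[1][1] = -0.2588

-0.259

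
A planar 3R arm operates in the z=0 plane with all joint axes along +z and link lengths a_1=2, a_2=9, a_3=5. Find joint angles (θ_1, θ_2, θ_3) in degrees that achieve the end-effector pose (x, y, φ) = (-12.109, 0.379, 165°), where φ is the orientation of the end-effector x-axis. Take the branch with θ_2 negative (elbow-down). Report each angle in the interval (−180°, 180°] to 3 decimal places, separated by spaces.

-30.683 -149.989 -14.329

wrist centre = target − a_3·(cos φ, sin φ) = (-7.2794, -0.9151)
cos θ_2 = (53.8266−2²−9²)/(2·2·9) = -0.8659; θ_2 = -149.9887° (elbow-down)
β = atan2(-0.9151,-7.2794) = -172.8349°; ψ = atan2(-4.5015,-5.7933) = -142.1521°
θ_1 = β − ψ = -30.6828°
θ_3 = φ − θ_1 − θ_2 = -14.3285° (wrapped to (-180°,180°])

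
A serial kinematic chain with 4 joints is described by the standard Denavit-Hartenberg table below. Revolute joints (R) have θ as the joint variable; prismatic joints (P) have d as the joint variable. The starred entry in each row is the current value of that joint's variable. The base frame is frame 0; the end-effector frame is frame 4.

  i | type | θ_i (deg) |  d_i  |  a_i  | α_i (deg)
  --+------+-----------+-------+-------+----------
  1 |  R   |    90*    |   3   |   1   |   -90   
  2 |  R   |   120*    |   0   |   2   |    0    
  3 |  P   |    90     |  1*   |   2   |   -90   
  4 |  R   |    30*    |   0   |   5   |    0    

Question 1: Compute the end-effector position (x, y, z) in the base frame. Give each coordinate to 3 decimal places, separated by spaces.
after link 1: o_1 = (0.0000, 1.0000, 3.0000)
after link 2: o_2 = (-0.0000, 0.0000, 1.2679)
after link 3: o_3 = (-1.0000, -1.7321, 2.2679)
after link 4: o_4 = (1.5000, -5.4821, 4.4330)

1.500 -5.482 4.433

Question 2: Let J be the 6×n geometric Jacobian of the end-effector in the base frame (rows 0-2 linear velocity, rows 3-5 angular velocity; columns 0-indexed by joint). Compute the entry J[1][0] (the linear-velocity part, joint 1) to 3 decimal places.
1.500

axis z_0 = ẑ; lever o_n−o_0 = (1.5000,-5.4821,4.4330)
cross product → J_v[:, 0] = (5.4821,1.5000,-0.0000)
J_ω[:, 0] = z_0
entry J[1][0] = 1.5000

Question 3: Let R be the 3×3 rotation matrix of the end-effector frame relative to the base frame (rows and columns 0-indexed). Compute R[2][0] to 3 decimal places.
0.433

End-effector x-axis (col 0 of R) = (0.5000,-0.7500,0.4330)
R[2][0] = 0.4330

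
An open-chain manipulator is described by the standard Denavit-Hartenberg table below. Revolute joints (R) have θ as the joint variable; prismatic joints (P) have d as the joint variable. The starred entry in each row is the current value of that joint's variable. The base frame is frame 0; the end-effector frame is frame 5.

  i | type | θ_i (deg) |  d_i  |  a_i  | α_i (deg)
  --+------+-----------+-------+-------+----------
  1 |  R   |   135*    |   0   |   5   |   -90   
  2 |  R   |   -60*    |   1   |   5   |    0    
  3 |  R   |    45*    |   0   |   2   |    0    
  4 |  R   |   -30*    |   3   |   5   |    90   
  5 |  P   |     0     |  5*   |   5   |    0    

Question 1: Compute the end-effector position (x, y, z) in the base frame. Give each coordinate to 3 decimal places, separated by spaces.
-11.998 6.341 15.454

after link 1: o_1 = (-3.5355, 3.5355, 0.0000)
after link 2: o_2 = (-6.0104, 4.5962, 4.3301)
after link 3: o_3 = (-7.3764, 5.9622, 4.8478)
after link 4: o_4 = (-11.9978, 6.3409, 8.3833)
after link 5: o_5 = (-11.9978, 6.3409, 15.4544)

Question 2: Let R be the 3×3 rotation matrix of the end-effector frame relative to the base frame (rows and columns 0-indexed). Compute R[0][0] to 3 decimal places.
End-effector x-axis (col 0 of R) = (-0.5000,0.5000,0.7071)
R[0][0] = -0.5000

-0.500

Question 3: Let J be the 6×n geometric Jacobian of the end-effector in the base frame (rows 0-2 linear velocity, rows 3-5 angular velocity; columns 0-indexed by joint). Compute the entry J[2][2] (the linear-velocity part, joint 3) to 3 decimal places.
-5.467

axis z_2 = (-0.7071,-0.7071,0.0000); lever o_n−o_2 = (-5.9873,1.7447,11.1242)
cross product → J_v[:, 2] = (-7.8660,7.8660,-5.4674)
J_ω[:, 2] = z_2
entry J[2][2] = -5.4674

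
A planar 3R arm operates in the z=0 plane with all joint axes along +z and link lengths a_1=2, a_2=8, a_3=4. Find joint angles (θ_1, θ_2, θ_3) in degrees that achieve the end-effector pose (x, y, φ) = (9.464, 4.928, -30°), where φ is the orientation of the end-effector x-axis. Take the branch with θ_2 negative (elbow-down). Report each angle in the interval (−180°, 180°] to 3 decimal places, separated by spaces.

98.220 -60.008 -68.212

wrist centre = target − a_3·(cos φ, sin φ) = (5.9999, 6.9280)
cos θ_2 = (83.9960−2²−8²)/(2·2·8) = 0.4999; θ_2 = -60.0083° (elbow-down)
β = atan2(6.9280,5.9999) = 49.1063°; ψ = atan2(-6.9288,5.9990) = -49.1138°
θ_1 = β − ψ = 98.2200°
θ_3 = φ − θ_1 − θ_2 = -68.2117° (wrapped to (-180°,180°])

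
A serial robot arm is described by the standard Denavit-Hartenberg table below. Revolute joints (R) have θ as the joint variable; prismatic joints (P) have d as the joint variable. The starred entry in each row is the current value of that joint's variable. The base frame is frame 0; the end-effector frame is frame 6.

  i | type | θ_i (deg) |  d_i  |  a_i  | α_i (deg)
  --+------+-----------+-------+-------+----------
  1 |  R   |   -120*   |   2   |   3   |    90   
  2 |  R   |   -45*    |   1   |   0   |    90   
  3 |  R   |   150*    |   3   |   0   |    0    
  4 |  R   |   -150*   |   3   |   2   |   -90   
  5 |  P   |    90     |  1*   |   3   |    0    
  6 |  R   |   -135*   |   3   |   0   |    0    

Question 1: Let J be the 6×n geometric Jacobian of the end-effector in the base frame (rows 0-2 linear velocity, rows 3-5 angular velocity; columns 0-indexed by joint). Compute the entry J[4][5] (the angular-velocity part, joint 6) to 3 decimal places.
axis z_5 = (-0.8660,0.5000,0.0000); lever o_n−o_5 = (-2.5981,1.5000,0.0000)
cross product → J_v[:, 5] = (-0.0000,-0.0000,0.0000)
J_ω[:, 5] = z_5
entry J[4][5] = 0.5000

0.500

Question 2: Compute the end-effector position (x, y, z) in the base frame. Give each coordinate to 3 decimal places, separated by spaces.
after link 1: o_1 = (-1.5000, -2.5981, 2.0000)
after link 2: o_2 = (-2.3660, -2.0981, 2.0000)
after link 3: o_3 = (-1.3054, -0.2610, -0.1213)
after link 4: o_4 = (-0.9518, 0.3514, -3.6569)
after link 5: o_5 = (-2.8785, -0.9857, -1.5355)
after link 6: o_6 = (-5.4766, 0.5143, -1.5355)

-5.477 0.514 -1.536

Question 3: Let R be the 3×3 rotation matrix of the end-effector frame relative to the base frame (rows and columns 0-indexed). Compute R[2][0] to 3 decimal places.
End-effector x-axis (col 0 of R) = (-0.0000,-0.0000,-1.0000)
R[2][0] = -1.0000

-1.000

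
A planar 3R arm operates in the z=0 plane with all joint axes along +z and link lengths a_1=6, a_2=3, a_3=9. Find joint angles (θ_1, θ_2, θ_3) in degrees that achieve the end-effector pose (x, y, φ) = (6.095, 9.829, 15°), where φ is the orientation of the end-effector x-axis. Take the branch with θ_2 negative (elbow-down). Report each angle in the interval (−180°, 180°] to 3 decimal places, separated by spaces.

128.218 -60.008 -53.210

wrist centre = target − a_3·(cos φ, sin φ) = (-2.5983, 7.4996)
cos θ_2 = (62.9958−6²−3²)/(2·6·3) = 0.4999; θ_2 = -60.0078° (elbow-down)
β = atan2(7.4996,-2.5983) = 109.1092°; ψ = atan2(-2.5983,7.4996) = -19.1088°
θ_1 = β − ψ = 128.2181°
θ_3 = φ − θ_1 − θ_2 = -53.2103° (wrapped to (-180°,180°])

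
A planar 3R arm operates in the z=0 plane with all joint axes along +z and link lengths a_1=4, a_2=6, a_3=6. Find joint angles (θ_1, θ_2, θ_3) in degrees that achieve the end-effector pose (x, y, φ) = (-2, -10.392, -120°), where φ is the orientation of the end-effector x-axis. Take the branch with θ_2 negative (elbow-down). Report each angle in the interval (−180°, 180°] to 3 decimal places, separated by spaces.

wrist centre = target − a_3·(cos φ, sin φ) = (1.0000, -5.1958)
cos θ_2 = (27.9968−4²−6²)/(2·4·6) = -0.5001; θ_2 = -120.0044° (elbow-down)
β = atan2(-5.1958,1.0000) = -79.1060°; ψ = atan2(-5.1959,0.9996) = -79.1103°
θ_1 = β − ψ = 0.0044°
θ_3 = φ − θ_1 − θ_2 = -0.0000° (wrapped to (-180°,180°])

0.004 -120.004 -0.000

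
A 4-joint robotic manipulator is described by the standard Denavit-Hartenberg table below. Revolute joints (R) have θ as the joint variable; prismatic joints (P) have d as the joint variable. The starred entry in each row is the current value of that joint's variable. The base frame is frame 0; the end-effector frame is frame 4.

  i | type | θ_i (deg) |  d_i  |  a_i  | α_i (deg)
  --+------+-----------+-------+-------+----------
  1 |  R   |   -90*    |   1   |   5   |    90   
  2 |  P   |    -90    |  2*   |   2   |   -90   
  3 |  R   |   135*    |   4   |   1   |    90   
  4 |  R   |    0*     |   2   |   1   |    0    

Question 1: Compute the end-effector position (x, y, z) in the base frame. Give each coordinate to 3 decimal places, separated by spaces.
0.828 -9.000 -1.000

after link 1: o_1 = (0.0000, -5.0000, 1.0000)
after link 2: o_2 = (-2.0000, -5.0000, -1.0000)
after link 3: o_3 = (-1.2929, -9.0000, -0.2929)
after link 4: o_4 = (0.8284, -9.0000, -1.0000)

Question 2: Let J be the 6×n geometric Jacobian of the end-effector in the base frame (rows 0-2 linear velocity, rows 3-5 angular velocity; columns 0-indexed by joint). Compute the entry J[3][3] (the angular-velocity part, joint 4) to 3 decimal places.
axis z_3 = (0.7071,-0.0000,-0.7071); lever o_n−o_3 = (2.1213,0.0000,-0.7071)
cross product → J_v[:, 3] = (0.0000,-1.0000,0.0000)
J_ω[:, 3] = z_3
entry J[3][3] = 0.7071

0.707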